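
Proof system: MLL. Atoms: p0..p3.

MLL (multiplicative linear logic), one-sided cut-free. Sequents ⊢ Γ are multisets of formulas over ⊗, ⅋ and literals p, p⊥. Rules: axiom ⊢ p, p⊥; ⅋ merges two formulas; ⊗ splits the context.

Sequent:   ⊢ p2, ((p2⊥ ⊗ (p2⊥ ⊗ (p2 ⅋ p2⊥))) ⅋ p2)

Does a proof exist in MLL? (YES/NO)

Proof tree:
[⅋]  ⊢ p2, ((p2⊥ ⊗ (p2⊥ ⊗ (p2 ⅋ p2⊥))) ⅋ p2)
  [⊗]  ⊢ p2, p2, (p2⊥ ⊗ (p2⊥ ⊗ (p2 ⅋ p2⊥)))
    [Ax]  ⊢ p2, p2⊥
    [⊗]  ⊢ p2, (p2⊥ ⊗ (p2 ⅋ p2⊥))
      [Ax]  ⊢ p2, p2⊥
      [⅋]  ⊢ (p2 ⅋ p2⊥)
        [Ax]  ⊢ p2, p2⊥

Result: YES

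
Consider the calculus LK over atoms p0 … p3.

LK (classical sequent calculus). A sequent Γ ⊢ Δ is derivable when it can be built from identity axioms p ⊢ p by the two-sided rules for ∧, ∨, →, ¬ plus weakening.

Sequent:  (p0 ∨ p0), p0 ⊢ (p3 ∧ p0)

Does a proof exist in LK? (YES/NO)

Truth-table refutation:
  v=0000: Γ:[(p0 ∨ p0)=F, p0=F] Δ:[(p3 ∧ p0)=F] refutes=False
  v=0001: Γ:[(p0 ∨ p0)=F, p0=F] Δ:[(p3 ∧ p0)=F] refutes=False
  v=0010: Γ:[(p0 ∨ p0)=F, p0=F] Δ:[(p3 ∧ p0)=F] refutes=False
  v=0011: Γ:[(p0 ∨ p0)=F, p0=F] Δ:[(p3 ∧ p0)=F] refutes=False
  v=0100: Γ:[(p0 ∨ p0)=F, p0=F] Δ:[(p3 ∧ p0)=F] refutes=False
  v=0101: Γ:[(p0 ∨ p0)=F, p0=F] Δ:[(p3 ∧ p0)=F] refutes=False
  v=0110: Γ:[(p0 ∨ p0)=F, p0=F] Δ:[(p3 ∧ p0)=F] refutes=False
  v=0111: Γ:[(p0 ∨ p0)=F, p0=F] Δ:[(p3 ∧ p0)=F] refutes=False
  v=1000: Γ:[(p0 ∨ p0)=T, p0=T] Δ:[(p3 ∧ p0)=F] refutes=True  ← countermodel

Result: NO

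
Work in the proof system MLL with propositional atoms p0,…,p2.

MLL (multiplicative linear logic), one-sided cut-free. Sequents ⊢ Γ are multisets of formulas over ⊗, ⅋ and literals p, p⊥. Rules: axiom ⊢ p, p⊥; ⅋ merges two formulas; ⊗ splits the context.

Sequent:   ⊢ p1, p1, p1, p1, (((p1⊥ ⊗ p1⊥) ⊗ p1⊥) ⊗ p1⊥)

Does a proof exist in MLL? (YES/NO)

Derivation (root first):
[⊗]  ⊢ p1, p1, p1, p1, (((p1⊥ ⊗ p1⊥) ⊗ p1⊥) ⊗ p1⊥)
  [⊗]  ⊢ p1, p1, p1, ((p1⊥ ⊗ p1⊥) ⊗ p1⊥)
    [⊗]  ⊢ p1, p1, (p1⊥ ⊗ p1⊥)
      [Ax]  ⊢ p1, p1⊥
      [Ax]  ⊢ p1, p1⊥
    [Ax]  ⊢ p1, p1⊥
  [Ax]  ⊢ p1, p1⊥

Result: YES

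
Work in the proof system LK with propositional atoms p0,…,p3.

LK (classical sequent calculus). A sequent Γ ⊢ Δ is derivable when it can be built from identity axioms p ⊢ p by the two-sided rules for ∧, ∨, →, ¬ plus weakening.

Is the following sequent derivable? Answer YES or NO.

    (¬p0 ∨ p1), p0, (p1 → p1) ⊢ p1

Derivation (root first):
[→L] (¬p0 ∨ p1), p0, (p1 → p1) ⊢ p1
  [∨L] p0, (¬p0 ∨ p1) ⊢ p1
    [¬L] p0, ¬p0 ⊢ 
      [Ax] p0 ⊢ p0
    [Ax] p1 ⊢ p1
  [Ax] p1 ⊢ p1

Result: YES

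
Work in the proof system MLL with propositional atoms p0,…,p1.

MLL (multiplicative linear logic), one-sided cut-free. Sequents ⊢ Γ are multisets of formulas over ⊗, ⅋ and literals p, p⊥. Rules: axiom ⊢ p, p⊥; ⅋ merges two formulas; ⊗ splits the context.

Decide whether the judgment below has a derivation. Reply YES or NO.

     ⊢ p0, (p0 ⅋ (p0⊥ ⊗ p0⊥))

Proof tree:
[⅋]  ⊢ p0, (p0 ⅋ (p0⊥ ⊗ p0⊥))
  [⊗]  ⊢ p0, p0, (p0⊥ ⊗ p0⊥)
    [Ax]  ⊢ p0, p0⊥
    [Ax]  ⊢ p0, p0⊥

Result: YES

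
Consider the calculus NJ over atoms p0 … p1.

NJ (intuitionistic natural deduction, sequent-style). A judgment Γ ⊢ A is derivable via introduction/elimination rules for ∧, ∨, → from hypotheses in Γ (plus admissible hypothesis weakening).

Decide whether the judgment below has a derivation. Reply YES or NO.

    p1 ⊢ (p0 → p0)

Derivation trace:
[Wk] p1 ⊢ (p0 → p0)
  [→I]  ⊢ (p0 → p0)
    [Ax] p0 ⊢ p0

Result: YES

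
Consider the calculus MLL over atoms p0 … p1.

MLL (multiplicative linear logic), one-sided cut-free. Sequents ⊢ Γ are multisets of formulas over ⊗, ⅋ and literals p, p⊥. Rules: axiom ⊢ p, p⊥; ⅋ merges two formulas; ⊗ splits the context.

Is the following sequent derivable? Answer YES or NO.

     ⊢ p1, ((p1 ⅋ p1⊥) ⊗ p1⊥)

Proof tree:
[⊗]  ⊢ p1, ((p1 ⅋ p1⊥) ⊗ p1⊥)
  [⅋]  ⊢ (p1 ⅋ p1⊥)
    [Ax]  ⊢ p1, p1⊥
  [Ax]  ⊢ p1, p1⊥

Result: YES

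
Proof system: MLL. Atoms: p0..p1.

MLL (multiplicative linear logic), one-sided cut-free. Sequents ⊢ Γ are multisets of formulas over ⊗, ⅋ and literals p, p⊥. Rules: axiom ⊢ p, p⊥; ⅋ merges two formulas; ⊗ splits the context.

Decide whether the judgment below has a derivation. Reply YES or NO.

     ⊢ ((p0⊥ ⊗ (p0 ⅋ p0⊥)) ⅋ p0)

Proof tree:
[⅋]  ⊢ ((p0⊥ ⊗ (p0 ⅋ p0⊥)) ⅋ p0)
  [⊗]  ⊢ p0, (p0⊥ ⊗ (p0 ⅋ p0⊥))
    [Ax]  ⊢ p0, p0⊥
    [⅋]  ⊢ (p0 ⅋ p0⊥)
      [Ax]  ⊢ p0, p0⊥

Result: YES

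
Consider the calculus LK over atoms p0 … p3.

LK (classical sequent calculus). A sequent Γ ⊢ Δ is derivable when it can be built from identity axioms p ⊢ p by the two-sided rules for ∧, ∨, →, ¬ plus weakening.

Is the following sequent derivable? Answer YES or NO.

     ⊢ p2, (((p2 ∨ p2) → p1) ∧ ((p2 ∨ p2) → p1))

Derivation (root first):
[∧R]  ⊢ p2, (((p2 ∨ p2) → p1) ∧ ((p2 ∨ p2) → p1))
  [→R]  ⊢ p2, ((p2 ∨ p2) → p1)
    [∨L] (p2 ∨ p2) ⊢ p1, p2
      [WR] p2 ⊢ p2, p1
        [Ax] p2 ⊢ p2
      [Ax] p2 ⊢ p2
  [→R]  ⊢ p2, ((p2 ∨ p2) → p1)
    [∨L] (p2 ∨ p2) ⊢ p1, p2
      [WR] p2 ⊢ p2, p1
        [Ax] p2 ⊢ p2
      [Ax] p2 ⊢ p2

Result: YES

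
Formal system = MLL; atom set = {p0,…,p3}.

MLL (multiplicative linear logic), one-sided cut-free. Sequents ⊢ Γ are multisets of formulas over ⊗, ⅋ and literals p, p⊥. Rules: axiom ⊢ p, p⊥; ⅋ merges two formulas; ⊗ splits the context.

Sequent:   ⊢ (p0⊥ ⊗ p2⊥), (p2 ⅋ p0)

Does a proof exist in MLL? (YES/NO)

Proof tree:
[⅋]  ⊢ (p0⊥ ⊗ p2⊥), (p2 ⅋ p0)
  [⊗]  ⊢ p0, p2, (p0⊥ ⊗ p2⊥)
    [Ax]  ⊢ p0, p0⊥
    [Ax]  ⊢ p2, p2⊥

Result: YES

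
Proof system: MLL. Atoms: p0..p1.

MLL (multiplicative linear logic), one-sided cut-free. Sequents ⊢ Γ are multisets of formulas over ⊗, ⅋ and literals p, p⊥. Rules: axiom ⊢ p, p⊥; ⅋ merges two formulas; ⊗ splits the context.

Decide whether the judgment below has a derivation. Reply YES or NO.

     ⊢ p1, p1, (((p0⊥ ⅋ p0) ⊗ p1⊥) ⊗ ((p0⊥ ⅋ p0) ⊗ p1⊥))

Derivation trace:
[⊗]  ⊢ p1, p1, (((p0⊥ ⅋ p0) ⊗ p1⊥) ⊗ ((p0⊥ ⅋ p0) ⊗ p1⊥))
  [⊗]  ⊢ p1, ((p0⊥ ⅋ p0) ⊗ p1⊥)
    [⅋]  ⊢ (p0⊥ ⅋ p0)
      [Ax]  ⊢ p0, p0⊥
    [Ax]  ⊢ p1, p1⊥
  [⊗]  ⊢ p1, ((p0⊥ ⅋ p0) ⊗ p1⊥)
    [⅋]  ⊢ (p0⊥ ⅋ p0)
      [Ax]  ⊢ p0, p0⊥
    [Ax]  ⊢ p1, p1⊥

Result: YES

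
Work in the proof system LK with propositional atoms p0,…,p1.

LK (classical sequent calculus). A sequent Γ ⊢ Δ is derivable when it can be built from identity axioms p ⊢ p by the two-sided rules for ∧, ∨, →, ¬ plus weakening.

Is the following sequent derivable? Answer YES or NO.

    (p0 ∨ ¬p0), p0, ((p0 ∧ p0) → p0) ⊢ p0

Proof tree:
[→L] (p0 ∨ ¬p0), p0, ((p0 ∧ p0) → p0) ⊢ p0
  [∨L] p0, (p0 ∨ ¬p0) ⊢ (p0 ∧ p0)
    [∧R] p0 ⊢ (p0 ∧ p0)
      [Ax] p0 ⊢ p0
      [Ax] p0 ⊢ p0
    [¬L] p0, ¬p0 ⊢ 
      [Ax] p0 ⊢ p0
  [Ax] p0 ⊢ p0

Result: YES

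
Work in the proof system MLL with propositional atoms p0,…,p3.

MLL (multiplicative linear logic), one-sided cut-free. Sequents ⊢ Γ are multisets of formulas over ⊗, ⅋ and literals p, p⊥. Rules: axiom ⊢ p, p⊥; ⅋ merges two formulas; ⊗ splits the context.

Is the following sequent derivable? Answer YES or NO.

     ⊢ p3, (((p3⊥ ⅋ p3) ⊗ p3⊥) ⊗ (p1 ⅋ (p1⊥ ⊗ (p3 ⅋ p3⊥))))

Derivation trace:
[⊗]  ⊢ p3, (((p3⊥ ⅋ p3) ⊗ p3⊥) ⊗ (p1 ⅋ (p1⊥ ⊗ (p3 ⅋ p3⊥))))
  [⊗]  ⊢ p3, ((p3⊥ ⅋ p3) ⊗ p3⊥)
    [⅋]  ⊢ (p3⊥ ⅋ p3)
      [Ax]  ⊢ p3, p3⊥
    [Ax]  ⊢ p3, p3⊥
  [⅋]  ⊢ (p1 ⅋ (p1⊥ ⊗ (p3 ⅋ p3⊥)))
    [⊗]  ⊢ p1, (p1⊥ ⊗ (p3 ⅋ p3⊥))
      [Ax]  ⊢ p1, p1⊥
      [⅋]  ⊢ (p3 ⅋ p3⊥)
        [Ax]  ⊢ p3, p3⊥

Result: YES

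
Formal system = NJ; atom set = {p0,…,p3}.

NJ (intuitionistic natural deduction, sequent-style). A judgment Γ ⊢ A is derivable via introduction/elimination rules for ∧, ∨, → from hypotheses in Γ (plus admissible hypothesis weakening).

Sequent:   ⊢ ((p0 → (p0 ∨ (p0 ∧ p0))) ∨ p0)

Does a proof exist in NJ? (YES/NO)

Derivation (root first):
[∨I₁]  ⊢ ((p0 → (p0 ∨ (p0 ∧ p0))) ∨ p0)
  [→I]  ⊢ (p0 → (p0 ∨ (p0 ∧ p0)))
    [∨I₂] p0 ⊢ (p0 ∨ (p0 ∧ p0))
      [∧I] p0 ⊢ (p0 ∧ p0)
        [Ax] p0 ⊢ p0
        [Ax] p0 ⊢ p0

Result: YES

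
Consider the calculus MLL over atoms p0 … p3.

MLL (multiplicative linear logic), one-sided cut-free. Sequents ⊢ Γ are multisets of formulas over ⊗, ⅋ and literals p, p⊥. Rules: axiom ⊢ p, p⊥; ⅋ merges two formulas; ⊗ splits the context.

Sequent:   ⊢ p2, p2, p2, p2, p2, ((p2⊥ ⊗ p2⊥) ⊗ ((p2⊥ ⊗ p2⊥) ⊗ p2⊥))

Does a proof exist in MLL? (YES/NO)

Derivation (root first):
[⊗]  ⊢ p2, p2, p2, p2, p2, ((p2⊥ ⊗ p2⊥) ⊗ ((p2⊥ ⊗ p2⊥) ⊗ p2⊥))
  [⊗]  ⊢ p2, p2, (p2⊥ ⊗ p2⊥)
    [Ax]  ⊢ p2, p2⊥
    [Ax]  ⊢ p2, p2⊥
  [⊗]  ⊢ p2, p2, p2, ((p2⊥ ⊗ p2⊥) ⊗ p2⊥)
    [⊗]  ⊢ p2, p2, (p2⊥ ⊗ p2⊥)
      [Ax]  ⊢ p2, p2⊥
      [Ax]  ⊢ p2, p2⊥
    [Ax]  ⊢ p2, p2⊥

Result: YES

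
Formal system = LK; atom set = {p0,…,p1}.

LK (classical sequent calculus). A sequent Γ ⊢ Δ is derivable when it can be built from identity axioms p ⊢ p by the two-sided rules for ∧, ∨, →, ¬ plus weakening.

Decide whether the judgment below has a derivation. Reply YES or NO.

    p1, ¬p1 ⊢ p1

Derivation trace:
[WR] p1, ¬p1 ⊢ p1
  [¬L] p1, ¬p1 ⊢ 
    [Ax] p1 ⊢ p1

Result: YES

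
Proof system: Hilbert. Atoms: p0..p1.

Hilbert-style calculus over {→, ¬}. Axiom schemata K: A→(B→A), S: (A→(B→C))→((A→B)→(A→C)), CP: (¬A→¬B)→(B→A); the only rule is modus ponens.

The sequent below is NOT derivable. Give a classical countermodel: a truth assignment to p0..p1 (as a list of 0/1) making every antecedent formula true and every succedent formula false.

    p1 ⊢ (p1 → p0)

Search for a countermodel by truth-table:
  v=00: Γ:[p1=F] Δ:[(p1 → p0)=T] refutes=False
  v=01: Γ:[p1=T] Δ:[(p1 → p0)=F] refutes=True  ← countermodel

Result: [0, 1]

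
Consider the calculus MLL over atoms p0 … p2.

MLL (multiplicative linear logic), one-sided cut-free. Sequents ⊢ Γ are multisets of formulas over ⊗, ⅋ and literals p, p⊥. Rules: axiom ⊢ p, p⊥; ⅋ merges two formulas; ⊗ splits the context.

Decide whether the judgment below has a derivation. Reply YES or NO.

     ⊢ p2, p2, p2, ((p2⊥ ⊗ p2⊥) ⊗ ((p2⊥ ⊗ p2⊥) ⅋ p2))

Derivation (root first):
[⊗]  ⊢ p2, p2, p2, ((p2⊥ ⊗ p2⊥) ⊗ ((p2⊥ ⊗ p2⊥) ⅋ p2))
  [⊗]  ⊢ p2, p2, (p2⊥ ⊗ p2⊥)
    [Ax]  ⊢ p2, p2⊥
    [Ax]  ⊢ p2, p2⊥
  [⅋]  ⊢ p2, ((p2⊥ ⊗ p2⊥) ⅋ p2)
    [⊗]  ⊢ p2, p2, (p2⊥ ⊗ p2⊥)
      [Ax]  ⊢ p2, p2⊥
      [Ax]  ⊢ p2, p2⊥

Result: YES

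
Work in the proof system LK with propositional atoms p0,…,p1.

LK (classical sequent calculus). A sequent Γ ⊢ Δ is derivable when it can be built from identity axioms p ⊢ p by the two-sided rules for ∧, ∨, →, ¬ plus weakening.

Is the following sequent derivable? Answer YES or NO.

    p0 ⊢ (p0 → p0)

Proof tree:
[WL] p0 ⊢ (p0 → p0)
  [→R]  ⊢ (p0 → p0)
    [Ax] p0 ⊢ p0

Result: YES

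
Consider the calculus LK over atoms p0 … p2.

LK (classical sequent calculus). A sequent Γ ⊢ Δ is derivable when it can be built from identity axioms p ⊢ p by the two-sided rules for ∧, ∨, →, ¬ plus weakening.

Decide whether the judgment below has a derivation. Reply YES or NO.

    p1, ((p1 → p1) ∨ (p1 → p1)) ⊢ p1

Proof tree:
[∨L] p1, ((p1 → p1) ∨ (p1 → p1)) ⊢ p1
  [→L] p1, (p1 → p1) ⊢ p1
    [WL] p1, p1 ⊢ p1
      [Ax] p1 ⊢ p1
    [Ax] p1 ⊢ p1
  [→L] p1, (p1 → p1) ⊢ p1
    [WL] p1, p1 ⊢ p1
      [Ax] p1 ⊢ p1
    [Ax] p1 ⊢ p1

Result: YES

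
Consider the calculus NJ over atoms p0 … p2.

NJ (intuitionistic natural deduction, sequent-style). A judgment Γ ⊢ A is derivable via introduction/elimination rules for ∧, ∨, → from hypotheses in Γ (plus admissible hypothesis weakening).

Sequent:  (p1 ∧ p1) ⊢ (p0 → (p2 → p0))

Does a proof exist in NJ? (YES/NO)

Proof tree:
[→I] (p1 ∧ p1) ⊢ (p0 → (p2 → p0))
  [Wk] p0, (p1 ∧ p1) ⊢ (p2 → p0)
    [→I] p0 ⊢ (p2 → p0)
      [Wk] p0, p2 ⊢ p0
        [Ax] p0 ⊢ p0

Result: YES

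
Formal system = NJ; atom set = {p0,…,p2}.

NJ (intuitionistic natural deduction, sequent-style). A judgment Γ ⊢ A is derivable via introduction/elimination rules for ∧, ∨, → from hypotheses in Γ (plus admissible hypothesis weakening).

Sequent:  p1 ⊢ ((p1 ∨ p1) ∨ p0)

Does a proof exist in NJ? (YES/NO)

Derivation trace:
[∨I₁] p1 ⊢ ((p1 ∨ p1) ∨ p0)
  [∨I₂] p1 ⊢ (p1 ∨ p1)
    [Ax] p1 ⊢ p1

Result: YES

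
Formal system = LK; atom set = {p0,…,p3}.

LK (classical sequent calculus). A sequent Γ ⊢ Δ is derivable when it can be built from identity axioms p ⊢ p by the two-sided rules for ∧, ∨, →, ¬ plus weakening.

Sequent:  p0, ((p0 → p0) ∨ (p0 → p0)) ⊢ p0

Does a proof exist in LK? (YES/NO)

Proof tree:
[∨L] p0, ((p0 → p0) ∨ (p0 → p0)) ⊢ p0
  [→L] p0, (p0 → p0) ⊢ p0
    [Ax] p0 ⊢ p0
    [Ax] p0 ⊢ p0
  [→L] p0, (p0 → p0) ⊢ p0
    [Ax] p0 ⊢ p0
    [Ax] p0 ⊢ p0

Result: YES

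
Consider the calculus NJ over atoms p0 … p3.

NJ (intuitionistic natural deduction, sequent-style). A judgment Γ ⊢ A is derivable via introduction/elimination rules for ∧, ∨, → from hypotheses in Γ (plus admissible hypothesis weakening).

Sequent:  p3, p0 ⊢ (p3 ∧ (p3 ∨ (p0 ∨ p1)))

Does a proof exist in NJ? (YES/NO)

Derivation (root first):
[∧I] p3, p0 ⊢ (p3 ∧ (p3 ∨ (p0 ∨ p1)))
  [Ax] p3 ⊢ p3
  [∨I₂] p0 ⊢ (p3 ∨ (p0 ∨ p1))
    [∨I₁] p0 ⊢ (p0 ∨ p1)
      [Ax] p0 ⊢ p0

Result: YES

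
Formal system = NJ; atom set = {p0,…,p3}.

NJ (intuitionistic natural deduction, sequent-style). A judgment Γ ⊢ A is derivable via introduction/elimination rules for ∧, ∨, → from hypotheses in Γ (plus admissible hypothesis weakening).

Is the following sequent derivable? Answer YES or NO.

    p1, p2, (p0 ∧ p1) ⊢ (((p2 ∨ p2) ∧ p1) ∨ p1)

Derivation (root first):
[∨I₁] p1, p2, (p0 ∧ p1) ⊢ (((p2 ∨ p2) ∧ p1) ∨ p1)
  [∧I] p1, p2, (p0 ∧ p1) ⊢ ((p2 ∨ p2) ∧ p1)
    [∨I₁] p2 ⊢ (p2 ∨ p2)
      [Ax] p2 ⊢ p2
    [Wk] p1, (p0 ∧ p1) ⊢ p1
      [Ax] p1 ⊢ p1

Result: YES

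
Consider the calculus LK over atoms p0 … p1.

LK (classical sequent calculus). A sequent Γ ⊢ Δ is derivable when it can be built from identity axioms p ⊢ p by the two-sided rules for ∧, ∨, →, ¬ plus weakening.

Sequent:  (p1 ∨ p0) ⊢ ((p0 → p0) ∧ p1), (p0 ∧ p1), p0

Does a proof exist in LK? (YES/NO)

Derivation trace:
[∨L] (p1 ∨ p0) ⊢ ((p0 → p0) ∧ p1), (p0 ∧ p1), p0
  [∧R] p1 ⊢ ((p0 → p0) ∧ p1)
    [→R]  ⊢ (p0 → p0)
      [Ax] p0 ⊢ p0
    [Ax] p1 ⊢ p1
  [∧R] p0 ⊢ p0, (p0 ∧ p1)
    [Ax] p0 ⊢ p0
    [WR] p0 ⊢ p0, p1
      [Ax] p0 ⊢ p0

Result: YES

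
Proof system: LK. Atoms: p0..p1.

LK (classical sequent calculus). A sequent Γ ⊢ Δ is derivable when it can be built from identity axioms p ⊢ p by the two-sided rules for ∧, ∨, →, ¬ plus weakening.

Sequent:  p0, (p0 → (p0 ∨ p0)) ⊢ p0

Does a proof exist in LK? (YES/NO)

Derivation (root first):
[→L] p0, (p0 → (p0 ∨ p0)) ⊢ p0
  [Ax] p0 ⊢ p0
  [∨L] (p0 ∨ p0) ⊢ p0
    [Ax] p0 ⊢ p0
    [Ax] p0 ⊢ p0

Result: YES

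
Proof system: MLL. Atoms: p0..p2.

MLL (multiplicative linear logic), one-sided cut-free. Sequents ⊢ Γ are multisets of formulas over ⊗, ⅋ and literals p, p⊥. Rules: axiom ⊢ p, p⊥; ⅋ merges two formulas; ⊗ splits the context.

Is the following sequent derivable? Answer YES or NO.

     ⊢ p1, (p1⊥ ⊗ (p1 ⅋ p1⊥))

Proof tree:
[⊗]  ⊢ p1, (p1⊥ ⊗ (p1 ⅋ p1⊥))
  [Ax]  ⊢ p1, p1⊥
  [⅋]  ⊢ (p1 ⅋ p1⊥)
    [Ax]  ⊢ p1, p1⊥

Result: YES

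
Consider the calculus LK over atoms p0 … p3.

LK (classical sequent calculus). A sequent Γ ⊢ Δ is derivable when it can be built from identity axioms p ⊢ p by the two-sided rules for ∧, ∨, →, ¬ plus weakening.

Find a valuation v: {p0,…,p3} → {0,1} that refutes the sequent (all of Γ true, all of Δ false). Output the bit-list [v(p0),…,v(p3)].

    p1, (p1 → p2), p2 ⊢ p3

Search for a countermodel by truth-table:
  v=0000: Γ:[p1=F, (p1 → p2)=T, p2=F] Δ:[p3=F] refutes=False
  v=0001: Γ:[p1=F, (p1 → p2)=T, p2=F] Δ:[p3=T] refutes=False
  v=0010: Γ:[p1=F, (p1 → p2)=T, p2=T] Δ:[p3=F] refutes=False
  v=0011: Γ:[p1=F, (p1 → p2)=T, p2=T] Δ:[p3=T] refutes=False
  v=0100: Γ:[p1=T, (p1 → p2)=F, p2=F] Δ:[p3=F] refutes=False
  v=0101: Γ:[p1=T, (p1 → p2)=F, p2=F] Δ:[p3=T] refutes=False
  v=0110: Γ:[p1=T, (p1 → p2)=T, p2=T] Δ:[p3=F] refutes=True  ← countermodel

Result: [0, 1, 1, 0]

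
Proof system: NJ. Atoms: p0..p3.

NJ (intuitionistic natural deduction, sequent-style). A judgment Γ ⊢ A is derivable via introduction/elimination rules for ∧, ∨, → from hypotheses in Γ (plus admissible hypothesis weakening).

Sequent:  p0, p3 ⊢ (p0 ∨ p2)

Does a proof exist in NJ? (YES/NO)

Proof tree:
[Wk] p0, p3 ⊢ (p0 ∨ p2)
  [∨I₁] p0 ⊢ (p0 ∨ p2)
    [Ax] p0 ⊢ p0

Result: YES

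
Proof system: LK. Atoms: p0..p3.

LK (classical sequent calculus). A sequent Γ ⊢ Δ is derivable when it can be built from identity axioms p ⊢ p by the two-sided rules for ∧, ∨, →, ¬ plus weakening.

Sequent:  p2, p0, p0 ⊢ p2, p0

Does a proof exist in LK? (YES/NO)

Proof tree:
[WL] p2, p0, p0 ⊢ p2, p0
  [WL] p2, p0 ⊢ p2, p0
    [WR] p2 ⊢ p2, p0
      [Ax] p2 ⊢ p2

Result: YES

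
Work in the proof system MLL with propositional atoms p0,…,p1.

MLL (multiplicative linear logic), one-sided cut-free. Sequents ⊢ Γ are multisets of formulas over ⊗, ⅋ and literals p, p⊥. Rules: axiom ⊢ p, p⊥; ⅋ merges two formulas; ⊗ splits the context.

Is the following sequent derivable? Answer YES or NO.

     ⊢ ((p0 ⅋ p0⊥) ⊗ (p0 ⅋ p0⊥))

Derivation trace:
[⊗]  ⊢ ((p0 ⅋ p0⊥) ⊗ (p0 ⅋ p0⊥))
  [⅋]  ⊢ (p0 ⅋ p0⊥)
    [Ax]  ⊢ p0, p0⊥
  [⅋]  ⊢ (p0 ⅋ p0⊥)
    [Ax]  ⊢ p0, p0⊥

Result: YES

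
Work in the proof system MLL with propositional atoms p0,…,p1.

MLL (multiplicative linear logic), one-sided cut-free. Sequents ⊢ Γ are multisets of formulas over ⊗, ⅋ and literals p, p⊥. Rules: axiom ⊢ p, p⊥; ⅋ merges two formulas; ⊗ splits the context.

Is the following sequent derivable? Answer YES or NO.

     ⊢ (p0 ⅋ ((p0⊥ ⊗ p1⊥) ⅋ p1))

Derivation trace:
[⅋]  ⊢ (p0 ⅋ ((p0⊥ ⊗ p1⊥) ⅋ p1))
  [⅋]  ⊢ p0, ((p0⊥ ⊗ p1⊥) ⅋ p1)
    [⊗]  ⊢ p0, p1, (p0⊥ ⊗ p1⊥)
      [Ax]  ⊢ p0, p0⊥
      [Ax]  ⊢ p1, p1⊥

Result: YES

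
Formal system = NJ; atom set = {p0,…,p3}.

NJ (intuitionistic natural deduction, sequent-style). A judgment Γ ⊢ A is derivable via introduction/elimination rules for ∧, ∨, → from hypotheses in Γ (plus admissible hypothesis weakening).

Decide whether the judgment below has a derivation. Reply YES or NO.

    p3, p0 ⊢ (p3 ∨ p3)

Derivation (root first):
[Wk] p3, p0 ⊢ (p3 ∨ p3)
  [∨I₂] p3 ⊢ (p3 ∨ p3)
    [Ax] p3 ⊢ p3

Result: YES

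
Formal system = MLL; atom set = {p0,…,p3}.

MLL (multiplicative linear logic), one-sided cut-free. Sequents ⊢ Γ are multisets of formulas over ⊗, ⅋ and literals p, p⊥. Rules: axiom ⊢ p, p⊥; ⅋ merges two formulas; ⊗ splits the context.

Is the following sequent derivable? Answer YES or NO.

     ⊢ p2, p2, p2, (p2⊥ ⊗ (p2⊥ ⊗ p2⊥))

Derivation trace:
[⊗]  ⊢ p2, p2, p2, (p2⊥ ⊗ (p2⊥ ⊗ p2⊥))
  [Ax]  ⊢ p2, p2⊥
  [⊗]  ⊢ p2, p2, (p2⊥ ⊗ p2⊥)
    [Ax]  ⊢ p2, p2⊥
    [Ax]  ⊢ p2, p2⊥

Result: YES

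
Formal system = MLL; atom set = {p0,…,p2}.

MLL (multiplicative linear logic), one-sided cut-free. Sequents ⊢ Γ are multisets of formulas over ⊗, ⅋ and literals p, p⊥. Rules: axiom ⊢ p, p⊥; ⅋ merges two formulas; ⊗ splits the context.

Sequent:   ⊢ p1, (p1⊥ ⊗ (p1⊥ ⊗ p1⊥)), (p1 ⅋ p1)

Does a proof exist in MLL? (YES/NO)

Derivation (root first):
[⅋]  ⊢ p1, (p1⊥ ⊗ (p1⊥ ⊗ p1⊥)), (p1 ⅋ p1)
  [⊗]  ⊢ p1, p1, p1, (p1⊥ ⊗ (p1⊥ ⊗ p1⊥))
    [Ax]  ⊢ p1, p1⊥
    [⊗]  ⊢ p1, p1, (p1⊥ ⊗ p1⊥)
      [Ax]  ⊢ p1, p1⊥
      [Ax]  ⊢ p1, p1⊥

Result: YES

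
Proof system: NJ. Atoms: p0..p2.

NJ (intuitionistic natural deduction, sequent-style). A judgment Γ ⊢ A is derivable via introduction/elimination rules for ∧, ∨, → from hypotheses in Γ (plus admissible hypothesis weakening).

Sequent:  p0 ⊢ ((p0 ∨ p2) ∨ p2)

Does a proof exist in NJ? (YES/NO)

Derivation trace:
[∨I₁] p0 ⊢ ((p0 ∨ p2) ∨ p2)
  [∨I₁] p0 ⊢ (p0 ∨ p2)
    [Ax] p0 ⊢ p0

Result: YES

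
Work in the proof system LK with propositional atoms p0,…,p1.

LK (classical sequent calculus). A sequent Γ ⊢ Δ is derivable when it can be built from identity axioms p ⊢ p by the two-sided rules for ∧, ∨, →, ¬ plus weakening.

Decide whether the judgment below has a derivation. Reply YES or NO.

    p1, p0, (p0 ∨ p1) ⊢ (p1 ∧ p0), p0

Derivation (root first):
[∨L] p1, p0, (p0 ∨ p1) ⊢ (p1 ∧ p0), p0
  [∧R] p1, p0 ⊢ (p1 ∧ p0)
    [Ax] p1 ⊢ p1
    [WL] p0, p1 ⊢ p0
      [Ax] p0 ⊢ p0
  [WL] p0, p1 ⊢ p0
    [Ax] p0 ⊢ p0

Result: YES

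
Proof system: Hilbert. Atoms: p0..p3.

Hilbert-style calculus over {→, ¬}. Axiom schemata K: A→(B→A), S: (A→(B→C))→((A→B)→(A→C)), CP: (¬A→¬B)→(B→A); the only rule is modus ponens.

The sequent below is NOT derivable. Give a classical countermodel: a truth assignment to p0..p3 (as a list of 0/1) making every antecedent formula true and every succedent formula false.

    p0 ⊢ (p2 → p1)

Enumerate valuations to refute Γ ⊢ Δ:
  v=0000: Γ:[p0=F] Δ:[(p2 → p1)=T] refutes=False
  v=0001: Γ:[p0=F] Δ:[(p2 → p1)=T] refutes=False
  v=0010: Γ:[p0=F] Δ:[(p2 → p1)=F] refutes=False
  v=0011: Γ:[p0=F] Δ:[(p2 → p1)=F] refutes=False
  v=0100: Γ:[p0=F] Δ:[(p2 → p1)=T] refutes=False
  v=0101: Γ:[p0=F] Δ:[(p2 → p1)=T] refutes=False
  v=0110: Γ:[p0=F] Δ:[(p2 → p1)=T] refutes=False
  v=0111: Γ:[p0=F] Δ:[(p2 → p1)=T] refutes=False
  v=1000: Γ:[p0=T] Δ:[(p2 → p1)=T] refutes=False
  v=1001: Γ:[p0=T] Δ:[(p2 → p1)=T] refutes=False
  v=1010: Γ:[p0=T] Δ:[(p2 → p1)=F] refutes=True  ← countermodel

Result: [1, 0, 1, 0]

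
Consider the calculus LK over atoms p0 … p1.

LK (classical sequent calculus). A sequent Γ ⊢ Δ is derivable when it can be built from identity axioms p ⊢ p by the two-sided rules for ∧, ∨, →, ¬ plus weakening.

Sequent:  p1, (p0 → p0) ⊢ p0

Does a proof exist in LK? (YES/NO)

Enumerate valuations to refute Γ ⊢ Δ:
  v=00: Γ:[p1=F, (p0 → p0)=T] Δ:[p0=F] refutes=False
  v=01: Γ:[p1=T, (p0 → p0)=T] Δ:[p0=F] refutes=True  ← countermodel

Result: NO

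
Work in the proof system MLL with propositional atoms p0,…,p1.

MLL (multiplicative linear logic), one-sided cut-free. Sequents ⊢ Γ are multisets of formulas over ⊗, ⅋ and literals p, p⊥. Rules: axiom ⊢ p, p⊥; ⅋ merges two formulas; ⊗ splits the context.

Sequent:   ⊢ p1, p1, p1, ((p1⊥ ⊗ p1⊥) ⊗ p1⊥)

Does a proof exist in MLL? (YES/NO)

Derivation trace:
[⊗]  ⊢ p1, p1, p1, ((p1⊥ ⊗ p1⊥) ⊗ p1⊥)
  [⊗]  ⊢ p1, p1, (p1⊥ ⊗ p1⊥)
    [Ax]  ⊢ p1, p1⊥
    [Ax]  ⊢ p1, p1⊥
  [Ax]  ⊢ p1, p1⊥

Result: YES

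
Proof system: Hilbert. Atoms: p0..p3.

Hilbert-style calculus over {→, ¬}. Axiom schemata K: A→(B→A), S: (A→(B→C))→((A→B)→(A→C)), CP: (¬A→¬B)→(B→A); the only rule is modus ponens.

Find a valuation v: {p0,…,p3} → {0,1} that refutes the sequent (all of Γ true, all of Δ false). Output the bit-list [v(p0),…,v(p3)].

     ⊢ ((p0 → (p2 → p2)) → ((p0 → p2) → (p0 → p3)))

Search for a countermodel by truth-table:
  v=0000: Γ:[] Δ:[((p0 → (p2 → p2)) → ((p0 → p2) → (p0 → p3)))=T] refutes=False
  v=0001: Γ:[] Δ:[((p0 → (p2 → p2)) → ((p0 → p2) → (p0 → p3)))=T] refutes=False
  v=0010: Γ:[] Δ:[((p0 → (p2 → p2)) → ((p0 → p2) → (p0 → p3)))=T] refutes=False
  v=0011: Γ:[] Δ:[((p0 → (p2 → p2)) → ((p0 → p2) → (p0 → p3)))=T] refutes=False
  v=0100: Γ:[] Δ:[((p0 → (p2 → p2)) → ((p0 → p2) → (p0 → p3)))=T] refutes=False
  v=0101: Γ:[] Δ:[((p0 → (p2 → p2)) → ((p0 → p2) → (p0 → p3)))=T] refutes=False
  v=0110: Γ:[] Δ:[((p0 → (p2 → p2)) → ((p0 → p2) → (p0 → p3)))=T] refutes=False
  v=0111: Γ:[] Δ:[((p0 → (p2 → p2)) → ((p0 → p2) → (p0 → p3)))=T] refutes=False
  v=1000: Γ:[] Δ:[((p0 → (p2 → p2)) → ((p0 → p2) → (p0 → p3)))=T] refutes=False
  v=1001: Γ:[] Δ:[((p0 → (p2 → p2)) → ((p0 → p2) → (p0 → p3)))=T] refutes=False
  v=1010: Γ:[] Δ:[((p0 → (p2 → p2)) → ((p0 → p2) → (p0 → p3)))=F] refutes=True  ← countermodel

Result: [1, 0, 1, 0]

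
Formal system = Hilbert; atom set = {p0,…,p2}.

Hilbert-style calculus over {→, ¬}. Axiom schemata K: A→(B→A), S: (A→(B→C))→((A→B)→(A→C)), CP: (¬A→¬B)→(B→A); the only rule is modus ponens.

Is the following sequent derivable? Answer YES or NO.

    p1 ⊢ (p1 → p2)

Truth-table refutation:
  v=000: Γ:[p1=F] Δ:[(p1 → p2)=T] refutes=False
  v=001: Γ:[p1=F] Δ:[(p1 → p2)=T] refutes=False
  v=010: Γ:[p1=T] Δ:[(p1 → p2)=F] refutes=True  ← countermodel

Result: NO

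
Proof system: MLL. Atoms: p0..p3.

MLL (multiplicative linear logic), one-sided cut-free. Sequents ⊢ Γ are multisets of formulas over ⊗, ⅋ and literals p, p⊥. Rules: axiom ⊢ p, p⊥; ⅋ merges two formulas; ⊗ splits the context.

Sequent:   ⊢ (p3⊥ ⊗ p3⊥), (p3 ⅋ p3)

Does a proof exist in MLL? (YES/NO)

Proof tree:
[⅋]  ⊢ (p3⊥ ⊗ p3⊥), (p3 ⅋ p3)
  [⊗]  ⊢ p3, p3, (p3⊥ ⊗ p3⊥)
    [Ax]  ⊢ p3, p3⊥
    [Ax]  ⊢ p3, p3⊥

Result: YES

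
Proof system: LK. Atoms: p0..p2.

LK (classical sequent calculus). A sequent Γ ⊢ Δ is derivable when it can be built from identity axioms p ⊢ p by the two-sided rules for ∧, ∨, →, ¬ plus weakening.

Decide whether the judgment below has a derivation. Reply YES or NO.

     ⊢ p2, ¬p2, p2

Proof tree:
[WR]  ⊢ p2, ¬p2, p2
  [¬R]  ⊢ p2, ¬p2
    [Ax] p2 ⊢ p2

Result: YES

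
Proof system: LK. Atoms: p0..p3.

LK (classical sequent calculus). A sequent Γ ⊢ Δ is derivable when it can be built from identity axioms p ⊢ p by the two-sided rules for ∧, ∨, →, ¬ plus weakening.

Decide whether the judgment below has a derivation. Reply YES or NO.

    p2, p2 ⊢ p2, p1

Derivation trace:
[WL] p2, p2 ⊢ p2, p1
  [WR] p2 ⊢ p2, p1
    [Ax] p2 ⊢ p2

Result: YES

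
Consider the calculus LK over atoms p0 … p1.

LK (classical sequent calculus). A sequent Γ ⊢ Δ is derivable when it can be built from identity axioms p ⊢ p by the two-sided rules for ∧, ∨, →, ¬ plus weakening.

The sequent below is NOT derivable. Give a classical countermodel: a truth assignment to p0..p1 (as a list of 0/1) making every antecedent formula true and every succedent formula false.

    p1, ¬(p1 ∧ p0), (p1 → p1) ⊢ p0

Search for a countermodel by truth-table:
  v=00: Γ:[p1=F, ¬(p1 ∧ p0)=T, (p1 → p1)=T] Δ:[p0=F] refutes=False
  v=01: Γ:[p1=T, ¬(p1 ∧ p0)=T, (p1 → p1)=T] Δ:[p0=F] refutes=True  ← countermodel

Result: [0, 1]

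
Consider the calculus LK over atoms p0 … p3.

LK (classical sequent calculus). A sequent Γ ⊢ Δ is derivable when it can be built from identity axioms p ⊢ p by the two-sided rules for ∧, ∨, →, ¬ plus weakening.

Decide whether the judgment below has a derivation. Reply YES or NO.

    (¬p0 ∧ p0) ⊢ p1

Proof tree:
[WR] (¬p0 ∧ p0) ⊢ p1
  [∧L] (¬p0 ∧ p0) ⊢ 
    [¬L] p0, ¬p0 ⊢ 
      [Ax] p0 ⊢ p0

Result: YES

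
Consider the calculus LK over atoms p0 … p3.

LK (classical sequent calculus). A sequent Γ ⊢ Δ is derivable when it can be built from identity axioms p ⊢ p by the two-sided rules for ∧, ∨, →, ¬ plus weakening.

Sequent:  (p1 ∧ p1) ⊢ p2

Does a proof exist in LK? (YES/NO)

Enumerate valuations to refute Γ ⊢ Δ:
  v=0000: Γ:[(p1 ∧ p1)=F] Δ:[p2=F] refutes=False
  v=0001: Γ:[(p1 ∧ p1)=F] Δ:[p2=F] refutes=False
  v=0010: Γ:[(p1 ∧ p1)=F] Δ:[p2=T] refutes=False
  v=0011: Γ:[(p1 ∧ p1)=F] Δ:[p2=T] refutes=False
  v=0100: Γ:[(p1 ∧ p1)=T] Δ:[p2=F] refutes=True  ← countermodel

Result: NO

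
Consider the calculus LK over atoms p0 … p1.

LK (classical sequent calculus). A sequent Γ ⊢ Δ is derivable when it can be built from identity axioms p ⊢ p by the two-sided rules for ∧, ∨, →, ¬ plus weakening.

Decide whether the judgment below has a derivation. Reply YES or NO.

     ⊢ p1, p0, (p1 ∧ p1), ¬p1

Derivation (root first):
[¬R]  ⊢ p1, p0, (p1 ∧ p1), ¬p1
  [∧R] p1 ⊢ p1, p0, (p1 ∧ p1)
    [WR] p1 ⊢ p1, p0, p1
      [WR] p1 ⊢ p1, p0
        [Ax] p1 ⊢ p1
    [WR] p1 ⊢ p1, p0, p1
      [WR] p1 ⊢ p1, p0
        [Ax] p1 ⊢ p1

Result: YES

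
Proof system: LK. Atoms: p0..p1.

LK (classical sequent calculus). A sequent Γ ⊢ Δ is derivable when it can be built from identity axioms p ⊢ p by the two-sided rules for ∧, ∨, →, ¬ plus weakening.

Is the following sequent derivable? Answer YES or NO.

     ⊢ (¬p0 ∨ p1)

Search for a countermodel by truth-table:
  v=00: Γ:[] Δ:[(¬p0 ∨ p1)=T] refutes=False
  v=01: Γ:[] Δ:[(¬p0 ∨ p1)=T] refutes=False
  v=10: Γ:[] Δ:[(¬p0 ∨ p1)=F] refutes=True  ← countermodel

Result: NO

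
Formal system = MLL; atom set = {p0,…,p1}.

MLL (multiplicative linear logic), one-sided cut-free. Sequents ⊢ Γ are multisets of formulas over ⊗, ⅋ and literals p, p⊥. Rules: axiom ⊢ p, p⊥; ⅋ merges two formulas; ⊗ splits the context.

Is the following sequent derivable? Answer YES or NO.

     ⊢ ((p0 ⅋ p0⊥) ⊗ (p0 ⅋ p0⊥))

Derivation (root first):
[⊗]  ⊢ ((p0 ⅋ p0⊥) ⊗ (p0 ⅋ p0⊥))
  [⅋]  ⊢ (p0 ⅋ p0⊥)
    [Ax]  ⊢ p0, p0⊥
  [⅋]  ⊢ (p0 ⅋ p0⊥)
    [Ax]  ⊢ p0, p0⊥

Result: YES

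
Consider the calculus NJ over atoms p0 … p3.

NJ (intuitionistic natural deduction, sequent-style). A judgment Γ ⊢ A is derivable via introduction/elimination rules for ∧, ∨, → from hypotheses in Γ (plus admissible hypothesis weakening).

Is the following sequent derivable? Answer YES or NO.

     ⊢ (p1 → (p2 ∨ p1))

Derivation trace:
[→I]  ⊢ (p1 → (p2 ∨ p1))
  [∨I₂] p1 ⊢ (p2 ∨ p1)
    [Ax] p1 ⊢ p1

Result: YES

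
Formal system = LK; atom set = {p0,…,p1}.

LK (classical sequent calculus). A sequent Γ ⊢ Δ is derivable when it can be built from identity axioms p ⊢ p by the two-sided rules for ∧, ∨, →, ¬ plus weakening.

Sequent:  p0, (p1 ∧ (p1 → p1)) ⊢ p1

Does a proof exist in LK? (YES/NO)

Proof tree:
[∧L] p0, (p1 ∧ (p1 → p1)) ⊢ p1
  [WL] p1, (p1 → p1), p0 ⊢ p1
    [→L] p1, (p1 → p1) ⊢ p1
      [Ax] p1 ⊢ p1
      [Ax] p1 ⊢ p1

Result: YES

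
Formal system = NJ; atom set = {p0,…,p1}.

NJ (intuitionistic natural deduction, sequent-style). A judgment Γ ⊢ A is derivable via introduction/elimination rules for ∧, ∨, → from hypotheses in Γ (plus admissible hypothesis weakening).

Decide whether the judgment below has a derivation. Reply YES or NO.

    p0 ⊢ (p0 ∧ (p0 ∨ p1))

Proof tree:
[∧I] p0 ⊢ (p0 ∧ (p0 ∨ p1))
  [Ax] p0 ⊢ p0
  [∨I₁] p0 ⊢ (p0 ∨ p1)
    [Ax] p0 ⊢ p0

Result: YES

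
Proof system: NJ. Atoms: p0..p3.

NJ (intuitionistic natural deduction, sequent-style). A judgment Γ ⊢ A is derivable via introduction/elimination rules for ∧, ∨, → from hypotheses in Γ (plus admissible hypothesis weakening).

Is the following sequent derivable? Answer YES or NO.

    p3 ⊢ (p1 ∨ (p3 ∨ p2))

Proof tree:
[∨I₂] p3 ⊢ (p1 ∨ (p3 ∨ p2))
  [∨I₁] p3 ⊢ (p3 ∨ p2)
    [Ax] p3 ⊢ p3

Result: YES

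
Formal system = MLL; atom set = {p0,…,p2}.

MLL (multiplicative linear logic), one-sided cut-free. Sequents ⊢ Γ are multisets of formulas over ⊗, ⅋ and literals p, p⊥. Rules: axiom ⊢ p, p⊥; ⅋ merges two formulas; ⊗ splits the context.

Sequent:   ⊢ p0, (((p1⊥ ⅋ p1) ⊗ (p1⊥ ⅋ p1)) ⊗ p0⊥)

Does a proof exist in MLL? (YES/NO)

Derivation (root first):
[⊗]  ⊢ p0, (((p1⊥ ⅋ p1) ⊗ (p1⊥ ⅋ p1)) ⊗ p0⊥)
  [⊗]  ⊢ ((p1⊥ ⅋ p1) ⊗ (p1⊥ ⅋ p1))
    [⅋]  ⊢ (p1⊥ ⅋ p1)
      [Ax]  ⊢ p1, p1⊥
    [⅋]  ⊢ (p1⊥ ⅋ p1)
      [Ax]  ⊢ p1, p1⊥
  [Ax]  ⊢ p0, p0⊥

Result: YES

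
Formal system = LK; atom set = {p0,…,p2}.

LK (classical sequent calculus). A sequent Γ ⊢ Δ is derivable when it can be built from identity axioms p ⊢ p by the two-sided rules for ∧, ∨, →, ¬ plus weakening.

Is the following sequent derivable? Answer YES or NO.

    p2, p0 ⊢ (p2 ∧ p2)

Derivation (root first):
[∧R] p2, p0 ⊢ (p2 ∧ p2)
  [WL] p2, p0 ⊢ p2
    [Ax] p2 ⊢ p2
  [Ax] p2 ⊢ p2

Result: YES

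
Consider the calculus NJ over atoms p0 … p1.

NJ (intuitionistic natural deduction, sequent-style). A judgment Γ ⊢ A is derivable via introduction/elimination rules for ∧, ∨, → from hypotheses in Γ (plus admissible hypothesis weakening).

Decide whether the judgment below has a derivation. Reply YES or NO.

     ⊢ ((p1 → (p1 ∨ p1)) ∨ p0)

Derivation (root first):
[∨I₁]  ⊢ ((p1 → (p1 ∨ p1)) ∨ p0)
  [→I]  ⊢ (p1 → (p1 ∨ p1))
    [∨I₂] p1 ⊢ (p1 ∨ p1)
      [Ax] p1 ⊢ p1

Result: YES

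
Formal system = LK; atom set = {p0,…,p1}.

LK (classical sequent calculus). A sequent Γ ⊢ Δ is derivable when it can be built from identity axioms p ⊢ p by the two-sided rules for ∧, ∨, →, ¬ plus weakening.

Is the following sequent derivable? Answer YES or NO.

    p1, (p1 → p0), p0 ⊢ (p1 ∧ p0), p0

Derivation (root first):
[WR] p1, (p1 → p0), p0 ⊢ (p1 ∧ p0), p0
  [∧R] p1, (p1 → p0), p0 ⊢ (p1 ∧ p0)
    [Ax] p1 ⊢ p1
    [WL] p1, (p1 → p0), p0 ⊢ p0
      [→L] p1, (p1 → p0) ⊢ p0
        [Ax] p1 ⊢ p1
        [Ax] p0 ⊢ p0

Result: YES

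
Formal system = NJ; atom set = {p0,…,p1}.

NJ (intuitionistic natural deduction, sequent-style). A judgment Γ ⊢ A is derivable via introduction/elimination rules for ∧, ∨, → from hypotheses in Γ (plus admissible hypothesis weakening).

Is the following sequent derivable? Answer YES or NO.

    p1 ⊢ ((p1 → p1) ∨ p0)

Derivation (root first):
[Wk] p1 ⊢ ((p1 → p1) ∨ p0)
  [∨I₁]  ⊢ ((p1 → p1) ∨ p0)
    [→I]  ⊢ (p1 → p1)
      [Ax] p1 ⊢ p1

Result: YES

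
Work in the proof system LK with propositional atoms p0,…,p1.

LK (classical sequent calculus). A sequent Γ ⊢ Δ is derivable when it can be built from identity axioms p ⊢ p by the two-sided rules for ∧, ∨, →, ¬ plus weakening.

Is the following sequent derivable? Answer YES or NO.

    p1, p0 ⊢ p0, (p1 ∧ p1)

Proof tree:
[∧R] p1, p0 ⊢ p0, (p1 ∧ p1)
  [WR] p0 ⊢ p0, p1
    [Ax] p0 ⊢ p0
  [Ax] p1 ⊢ p1

Result: YES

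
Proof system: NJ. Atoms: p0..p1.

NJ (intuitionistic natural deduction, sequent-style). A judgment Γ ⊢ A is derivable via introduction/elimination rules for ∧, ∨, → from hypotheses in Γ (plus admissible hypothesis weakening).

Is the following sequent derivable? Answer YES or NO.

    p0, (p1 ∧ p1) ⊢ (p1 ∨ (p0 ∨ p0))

Derivation trace:
[∨I₂] p0, (p1 ∧ p1) ⊢ (p1 ∨ (p0 ∨ p0))
  [Wk] p0, (p1 ∧ p1) ⊢ (p0 ∨ p0)
    [∨I₁] p0 ⊢ (p0 ∨ p0)
      [Ax] p0 ⊢ p0

Result: YES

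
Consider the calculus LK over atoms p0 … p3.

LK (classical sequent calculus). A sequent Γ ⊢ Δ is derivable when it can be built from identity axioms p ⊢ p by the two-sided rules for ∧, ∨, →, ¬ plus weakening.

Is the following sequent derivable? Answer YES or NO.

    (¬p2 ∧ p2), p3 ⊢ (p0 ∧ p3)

Derivation (root first):
[∧R] (¬p2 ∧ p2), p3 ⊢ (p0 ∧ p3)
  [WR] (¬p2 ∧ p2) ⊢ p0
    [∧L] (¬p2 ∧ p2) ⊢ 
      [¬L] p2, ¬p2 ⊢ 
        [Ax] p2 ⊢ p2
  [Ax] p3 ⊢ p3

Result: YES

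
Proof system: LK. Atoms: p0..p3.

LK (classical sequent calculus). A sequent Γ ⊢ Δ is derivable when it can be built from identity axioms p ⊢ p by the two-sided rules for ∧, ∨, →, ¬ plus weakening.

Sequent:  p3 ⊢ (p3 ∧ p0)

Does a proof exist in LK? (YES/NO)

Search for a countermodel by truth-table:
  v=0000: Γ:[p3=F] Δ:[(p3 ∧ p0)=F] refutes=False
  v=0001: Γ:[p3=T] Δ:[(p3 ∧ p0)=F] refutes=True  ← countermodel

Result: NO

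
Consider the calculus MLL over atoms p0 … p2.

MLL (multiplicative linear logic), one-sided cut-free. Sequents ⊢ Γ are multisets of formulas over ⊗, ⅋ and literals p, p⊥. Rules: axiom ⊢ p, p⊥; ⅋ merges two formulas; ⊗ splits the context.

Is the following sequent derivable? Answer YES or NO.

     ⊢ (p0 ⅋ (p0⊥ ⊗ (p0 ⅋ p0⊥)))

Proof tree:
[⅋]  ⊢ (p0 ⅋ (p0⊥ ⊗ (p0 ⅋ p0⊥)))
  [⊗]  ⊢ p0, (p0⊥ ⊗ (p0 ⅋ p0⊥))
    [Ax]  ⊢ p0, p0⊥
    [⅋]  ⊢ (p0 ⅋ p0⊥)
      [Ax]  ⊢ p0, p0⊥

Result: YES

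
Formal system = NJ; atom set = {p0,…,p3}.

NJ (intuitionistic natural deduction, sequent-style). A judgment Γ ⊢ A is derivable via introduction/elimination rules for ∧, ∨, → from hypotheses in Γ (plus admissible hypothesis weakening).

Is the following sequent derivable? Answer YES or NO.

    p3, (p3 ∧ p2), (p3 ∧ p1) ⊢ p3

Derivation (root first):
[Wk] p3, (p3 ∧ p2), (p3 ∧ p1) ⊢ p3
  [Wk] p3, (p3 ∧ p2) ⊢ p3
    [Ax] p3 ⊢ p3

Result: YES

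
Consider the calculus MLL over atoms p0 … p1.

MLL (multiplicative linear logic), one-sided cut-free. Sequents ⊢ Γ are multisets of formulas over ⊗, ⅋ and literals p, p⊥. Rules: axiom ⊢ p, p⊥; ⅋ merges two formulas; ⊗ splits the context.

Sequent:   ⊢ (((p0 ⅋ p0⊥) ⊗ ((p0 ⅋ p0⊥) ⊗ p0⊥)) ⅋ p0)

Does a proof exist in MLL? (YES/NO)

Derivation trace:
[⅋]  ⊢ (((p0 ⅋ p0⊥) ⊗ ((p0 ⅋ p0⊥) ⊗ p0⊥)) ⅋ p0)
  [⊗]  ⊢ p0, ((p0 ⅋ p0⊥) ⊗ ((p0 ⅋ p0⊥) ⊗ p0⊥))
    [⅋]  ⊢ (p0 ⅋ p0⊥)
      [Ax]  ⊢ p0, p0⊥
    [⊗]  ⊢ p0, ((p0 ⅋ p0⊥) ⊗ p0⊥)
      [⅋]  ⊢ (p0 ⅋ p0⊥)
        [Ax]  ⊢ p0, p0⊥
      [Ax]  ⊢ p0, p0⊥

Result: YES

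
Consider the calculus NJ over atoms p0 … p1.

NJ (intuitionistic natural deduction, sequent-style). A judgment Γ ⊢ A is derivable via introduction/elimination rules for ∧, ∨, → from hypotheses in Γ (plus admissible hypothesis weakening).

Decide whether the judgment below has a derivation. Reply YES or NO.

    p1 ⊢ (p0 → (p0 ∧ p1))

Derivation (root first):
[→I] p1 ⊢ (p0 → (p0 ∧ p1))
  [∧I] p1, p0 ⊢ (p0 ∧ p1)
    [Ax] p0 ⊢ p0
    [Ax] p1 ⊢ p1

Result: YES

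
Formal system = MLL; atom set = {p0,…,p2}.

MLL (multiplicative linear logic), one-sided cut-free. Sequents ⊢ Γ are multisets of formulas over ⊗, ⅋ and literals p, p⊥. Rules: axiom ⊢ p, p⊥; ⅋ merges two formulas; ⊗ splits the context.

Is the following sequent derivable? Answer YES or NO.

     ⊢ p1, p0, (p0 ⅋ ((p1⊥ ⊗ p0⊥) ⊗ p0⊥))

Derivation trace:
[⅋]  ⊢ p1, p0, (p0 ⅋ ((p1⊥ ⊗ p0⊥) ⊗ p0⊥))
  [⊗]  ⊢ p1, p0, p0, ((p1⊥ ⊗ p0⊥) ⊗ p0⊥)
    [⊗]  ⊢ p1, p0, (p1⊥ ⊗ p0⊥)
      [Ax]  ⊢ p1, p1⊥
      [Ax]  ⊢ p0, p0⊥
    [Ax]  ⊢ p0, p0⊥

Result: YES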